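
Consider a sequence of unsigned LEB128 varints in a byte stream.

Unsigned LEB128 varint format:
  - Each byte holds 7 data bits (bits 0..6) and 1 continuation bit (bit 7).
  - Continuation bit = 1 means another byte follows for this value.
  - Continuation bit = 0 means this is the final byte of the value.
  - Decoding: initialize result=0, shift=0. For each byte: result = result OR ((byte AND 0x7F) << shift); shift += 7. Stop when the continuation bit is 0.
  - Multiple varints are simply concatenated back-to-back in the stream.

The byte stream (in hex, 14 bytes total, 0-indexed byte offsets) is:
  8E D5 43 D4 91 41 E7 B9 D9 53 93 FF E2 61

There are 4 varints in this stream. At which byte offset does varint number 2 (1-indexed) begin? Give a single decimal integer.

Answer: 3

Derivation:
  byte[0]=0x8E cont=1 payload=0x0E=14: acc |= 14<<0 -> acc=14 shift=7
  byte[1]=0xD5 cont=1 payload=0x55=85: acc |= 85<<7 -> acc=10894 shift=14
  byte[2]=0x43 cont=0 payload=0x43=67: acc |= 67<<14 -> acc=1108622 shift=21 [end]
Varint 1: bytes[0:3] = 8E D5 43 -> value 1108622 (3 byte(s))
  byte[3]=0xD4 cont=1 payload=0x54=84: acc |= 84<<0 -> acc=84 shift=7
  byte[4]=0x91 cont=1 payload=0x11=17: acc |= 17<<7 -> acc=2260 shift=14
  byte[5]=0x41 cont=0 payload=0x41=65: acc |= 65<<14 -> acc=1067220 shift=21 [end]
Varint 2: bytes[3:6] = D4 91 41 -> value 1067220 (3 byte(s))
  byte[6]=0xE7 cont=1 payload=0x67=103: acc |= 103<<0 -> acc=103 shift=7
  byte[7]=0xB9 cont=1 payload=0x39=57: acc |= 57<<7 -> acc=7399 shift=14
  byte[8]=0xD9 cont=1 payload=0x59=89: acc |= 89<<14 -> acc=1465575 shift=21
  byte[9]=0x53 cont=0 payload=0x53=83: acc |= 83<<21 -> acc=175529191 shift=28 [end]
Varint 3: bytes[6:10] = E7 B9 D9 53 -> value 175529191 (4 byte(s))
  byte[10]=0x93 cont=1 payload=0x13=19: acc |= 19<<0 -> acc=19 shift=7
  byte[11]=0xFF cont=1 payload=0x7F=127: acc |= 127<<7 -> acc=16275 shift=14
  byte[12]=0xE2 cont=1 payload=0x62=98: acc |= 98<<14 -> acc=1621907 shift=21
  byte[13]=0x61 cont=0 payload=0x61=97: acc |= 97<<21 -> acc=205045651 shift=28 [end]
Varint 4: bytes[10:14] = 93 FF E2 61 -> value 205045651 (4 byte(s))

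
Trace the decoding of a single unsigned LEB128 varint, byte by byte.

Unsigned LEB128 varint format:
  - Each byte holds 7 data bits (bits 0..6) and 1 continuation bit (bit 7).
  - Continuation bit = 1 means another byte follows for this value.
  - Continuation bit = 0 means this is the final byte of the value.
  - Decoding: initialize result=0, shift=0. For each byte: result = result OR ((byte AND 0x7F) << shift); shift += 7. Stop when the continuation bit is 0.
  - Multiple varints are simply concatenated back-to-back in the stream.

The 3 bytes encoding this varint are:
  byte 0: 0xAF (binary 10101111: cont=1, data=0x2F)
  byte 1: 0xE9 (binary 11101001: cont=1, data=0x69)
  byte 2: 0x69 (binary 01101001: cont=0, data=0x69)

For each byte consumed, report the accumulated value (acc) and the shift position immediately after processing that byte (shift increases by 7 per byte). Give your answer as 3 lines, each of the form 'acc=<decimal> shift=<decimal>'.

Answer: acc=47 shift=7
acc=13487 shift=14
acc=1733807 shift=21

Derivation:
byte 0=0xAF: payload=0x2F=47, contrib = 47<<0 = 47; acc -> 47, shift -> 7
byte 1=0xE9: payload=0x69=105, contrib = 105<<7 = 13440; acc -> 13487, shift -> 14
byte 2=0x69: payload=0x69=105, contrib = 105<<14 = 1720320; acc -> 1733807, shift -> 21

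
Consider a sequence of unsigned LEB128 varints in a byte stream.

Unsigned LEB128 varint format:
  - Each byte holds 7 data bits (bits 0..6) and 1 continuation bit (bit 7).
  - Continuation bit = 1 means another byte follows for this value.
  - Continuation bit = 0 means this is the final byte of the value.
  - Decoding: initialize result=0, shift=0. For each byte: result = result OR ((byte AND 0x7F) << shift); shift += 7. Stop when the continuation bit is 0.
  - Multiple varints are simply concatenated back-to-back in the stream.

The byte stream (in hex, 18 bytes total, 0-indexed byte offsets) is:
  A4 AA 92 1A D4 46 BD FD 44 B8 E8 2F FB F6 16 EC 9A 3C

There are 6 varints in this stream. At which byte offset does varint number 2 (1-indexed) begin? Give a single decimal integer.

  byte[0]=0xA4 cont=1 payload=0x24=36: acc |= 36<<0 -> acc=36 shift=7
  byte[1]=0xAA cont=1 payload=0x2A=42: acc |= 42<<7 -> acc=5412 shift=14
  byte[2]=0x92 cont=1 payload=0x12=18: acc |= 18<<14 -> acc=300324 shift=21
  byte[3]=0x1A cont=0 payload=0x1A=26: acc |= 26<<21 -> acc=54826276 shift=28 [end]
Varint 1: bytes[0:4] = A4 AA 92 1A -> value 54826276 (4 byte(s))
  byte[4]=0xD4 cont=1 payload=0x54=84: acc |= 84<<0 -> acc=84 shift=7
  byte[5]=0x46 cont=0 payload=0x46=70: acc |= 70<<7 -> acc=9044 shift=14 [end]
Varint 2: bytes[4:6] = D4 46 -> value 9044 (2 byte(s))
  byte[6]=0xBD cont=1 payload=0x3D=61: acc |= 61<<0 -> acc=61 shift=7
  byte[7]=0xFD cont=1 payload=0x7D=125: acc |= 125<<7 -> acc=16061 shift=14
  byte[8]=0x44 cont=0 payload=0x44=68: acc |= 68<<14 -> acc=1130173 shift=21 [end]
Varint 3: bytes[6:9] = BD FD 44 -> value 1130173 (3 byte(s))
  byte[9]=0xB8 cont=1 payload=0x38=56: acc |= 56<<0 -> acc=56 shift=7
  byte[10]=0xE8 cont=1 payload=0x68=104: acc |= 104<<7 -> acc=13368 shift=14
  byte[11]=0x2F cont=0 payload=0x2F=47: acc |= 47<<14 -> acc=783416 shift=21 [end]
Varint 4: bytes[9:12] = B8 E8 2F -> value 783416 (3 byte(s))
  byte[12]=0xFB cont=1 payload=0x7B=123: acc |= 123<<0 -> acc=123 shift=7
  byte[13]=0xF6 cont=1 payload=0x76=118: acc |= 118<<7 -> acc=15227 shift=14
  byte[14]=0x16 cont=0 payload=0x16=22: acc |= 22<<14 -> acc=375675 shift=21 [end]
Varint 5: bytes[12:15] = FB F6 16 -> value 375675 (3 byte(s))
  byte[15]=0xEC cont=1 payload=0x6C=108: acc |= 108<<0 -> acc=108 shift=7
  byte[16]=0x9A cont=1 payload=0x1A=26: acc |= 26<<7 -> acc=3436 shift=14
  byte[17]=0x3C cont=0 payload=0x3C=60: acc |= 60<<14 -> acc=986476 shift=21 [end]
Varint 6: bytes[15:18] = EC 9A 3C -> value 986476 (3 byte(s))

Answer: 4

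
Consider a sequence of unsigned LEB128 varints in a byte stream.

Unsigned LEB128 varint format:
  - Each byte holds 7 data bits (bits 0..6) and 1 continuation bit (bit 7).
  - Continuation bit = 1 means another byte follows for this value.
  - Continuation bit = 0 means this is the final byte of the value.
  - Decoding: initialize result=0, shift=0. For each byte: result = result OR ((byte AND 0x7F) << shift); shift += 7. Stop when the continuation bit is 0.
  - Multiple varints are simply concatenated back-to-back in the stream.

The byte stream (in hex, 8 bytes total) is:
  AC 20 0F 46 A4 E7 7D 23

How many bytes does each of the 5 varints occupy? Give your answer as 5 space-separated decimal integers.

  byte[0]=0xAC cont=1 payload=0x2C=44: acc |= 44<<0 -> acc=44 shift=7
  byte[1]=0x20 cont=0 payload=0x20=32: acc |= 32<<7 -> acc=4140 shift=14 [end]
Varint 1: bytes[0:2] = AC 20 -> value 4140 (2 byte(s))
  byte[2]=0x0F cont=0 payload=0x0F=15: acc |= 15<<0 -> acc=15 shift=7 [end]
Varint 2: bytes[2:3] = 0F -> value 15 (1 byte(s))
  byte[3]=0x46 cont=0 payload=0x46=70: acc |= 70<<0 -> acc=70 shift=7 [end]
Varint 3: bytes[3:4] = 46 -> value 70 (1 byte(s))
  byte[4]=0xA4 cont=1 payload=0x24=36: acc |= 36<<0 -> acc=36 shift=7
  byte[5]=0xE7 cont=1 payload=0x67=103: acc |= 103<<7 -> acc=13220 shift=14
  byte[6]=0x7D cont=0 payload=0x7D=125: acc |= 125<<14 -> acc=2061220 shift=21 [end]
Varint 4: bytes[4:7] = A4 E7 7D -> value 2061220 (3 byte(s))
  byte[7]=0x23 cont=0 payload=0x23=35: acc |= 35<<0 -> acc=35 shift=7 [end]
Varint 5: bytes[7:8] = 23 -> value 35 (1 byte(s))

Answer: 2 1 1 3 1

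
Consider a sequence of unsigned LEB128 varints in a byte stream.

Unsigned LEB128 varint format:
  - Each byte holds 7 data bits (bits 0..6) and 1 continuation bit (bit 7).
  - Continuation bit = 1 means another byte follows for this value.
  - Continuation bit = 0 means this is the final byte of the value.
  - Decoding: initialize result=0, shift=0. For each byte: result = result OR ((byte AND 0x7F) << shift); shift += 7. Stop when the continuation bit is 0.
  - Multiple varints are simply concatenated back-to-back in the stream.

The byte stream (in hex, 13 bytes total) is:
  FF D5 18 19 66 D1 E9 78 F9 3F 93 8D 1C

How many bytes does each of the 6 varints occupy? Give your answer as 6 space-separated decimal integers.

Answer: 3 1 1 3 2 3

Derivation:
  byte[0]=0xFF cont=1 payload=0x7F=127: acc |= 127<<0 -> acc=127 shift=7
  byte[1]=0xD5 cont=1 payload=0x55=85: acc |= 85<<7 -> acc=11007 shift=14
  byte[2]=0x18 cont=0 payload=0x18=24: acc |= 24<<14 -> acc=404223 shift=21 [end]
Varint 1: bytes[0:3] = FF D5 18 -> value 404223 (3 byte(s))
  byte[3]=0x19 cont=0 payload=0x19=25: acc |= 25<<0 -> acc=25 shift=7 [end]
Varint 2: bytes[3:4] = 19 -> value 25 (1 byte(s))
  byte[4]=0x66 cont=0 payload=0x66=102: acc |= 102<<0 -> acc=102 shift=7 [end]
Varint 3: bytes[4:5] = 66 -> value 102 (1 byte(s))
  byte[5]=0xD1 cont=1 payload=0x51=81: acc |= 81<<0 -> acc=81 shift=7
  byte[6]=0xE9 cont=1 payload=0x69=105: acc |= 105<<7 -> acc=13521 shift=14
  byte[7]=0x78 cont=0 payload=0x78=120: acc |= 120<<14 -> acc=1979601 shift=21 [end]
Varint 4: bytes[5:8] = D1 E9 78 -> value 1979601 (3 byte(s))
  byte[8]=0xF9 cont=1 payload=0x79=121: acc |= 121<<0 -> acc=121 shift=7
  byte[9]=0x3F cont=0 payload=0x3F=63: acc |= 63<<7 -> acc=8185 shift=14 [end]
Varint 5: bytes[8:10] = F9 3F -> value 8185 (2 byte(s))
  byte[10]=0x93 cont=1 payload=0x13=19: acc |= 19<<0 -> acc=19 shift=7
  byte[11]=0x8D cont=1 payload=0x0D=13: acc |= 13<<7 -> acc=1683 shift=14
  byte[12]=0x1C cont=0 payload=0x1C=28: acc |= 28<<14 -> acc=460435 shift=21 [end]
Varint 6: bytes[10:13] = 93 8D 1C -> value 460435 (3 byte(s))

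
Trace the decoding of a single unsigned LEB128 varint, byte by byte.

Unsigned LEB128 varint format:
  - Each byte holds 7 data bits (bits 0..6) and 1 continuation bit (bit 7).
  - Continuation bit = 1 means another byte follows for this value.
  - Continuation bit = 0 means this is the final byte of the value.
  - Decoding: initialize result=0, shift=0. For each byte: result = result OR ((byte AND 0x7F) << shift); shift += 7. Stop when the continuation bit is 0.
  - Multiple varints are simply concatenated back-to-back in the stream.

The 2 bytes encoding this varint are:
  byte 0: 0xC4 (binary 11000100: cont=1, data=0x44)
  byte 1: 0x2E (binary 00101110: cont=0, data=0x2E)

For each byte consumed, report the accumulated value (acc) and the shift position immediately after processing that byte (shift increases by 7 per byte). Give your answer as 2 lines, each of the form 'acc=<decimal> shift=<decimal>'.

Answer: acc=68 shift=7
acc=5956 shift=14

Derivation:
byte 0=0xC4: payload=0x44=68, contrib = 68<<0 = 68; acc -> 68, shift -> 7
byte 1=0x2E: payload=0x2E=46, contrib = 46<<7 = 5888; acc -> 5956, shift -> 14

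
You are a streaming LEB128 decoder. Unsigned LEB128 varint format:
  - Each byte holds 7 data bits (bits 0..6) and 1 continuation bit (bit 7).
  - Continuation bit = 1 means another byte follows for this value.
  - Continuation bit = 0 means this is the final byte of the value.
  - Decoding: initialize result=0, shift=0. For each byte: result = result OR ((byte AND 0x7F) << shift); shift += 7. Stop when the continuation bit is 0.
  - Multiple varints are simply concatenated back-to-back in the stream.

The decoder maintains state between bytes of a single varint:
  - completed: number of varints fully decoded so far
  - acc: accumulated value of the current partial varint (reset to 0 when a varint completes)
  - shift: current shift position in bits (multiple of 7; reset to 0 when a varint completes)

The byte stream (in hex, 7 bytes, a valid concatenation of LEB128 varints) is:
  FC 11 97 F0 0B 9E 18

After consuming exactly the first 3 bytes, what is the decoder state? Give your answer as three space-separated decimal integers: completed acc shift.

Answer: 1 23 7

Derivation:
byte[0]=0xFC cont=1 payload=0x7C: acc |= 124<<0 -> completed=0 acc=124 shift=7
byte[1]=0x11 cont=0 payload=0x11: varint #1 complete (value=2300); reset -> completed=1 acc=0 shift=0
byte[2]=0x97 cont=1 payload=0x17: acc |= 23<<0 -> completed=1 acc=23 shift=7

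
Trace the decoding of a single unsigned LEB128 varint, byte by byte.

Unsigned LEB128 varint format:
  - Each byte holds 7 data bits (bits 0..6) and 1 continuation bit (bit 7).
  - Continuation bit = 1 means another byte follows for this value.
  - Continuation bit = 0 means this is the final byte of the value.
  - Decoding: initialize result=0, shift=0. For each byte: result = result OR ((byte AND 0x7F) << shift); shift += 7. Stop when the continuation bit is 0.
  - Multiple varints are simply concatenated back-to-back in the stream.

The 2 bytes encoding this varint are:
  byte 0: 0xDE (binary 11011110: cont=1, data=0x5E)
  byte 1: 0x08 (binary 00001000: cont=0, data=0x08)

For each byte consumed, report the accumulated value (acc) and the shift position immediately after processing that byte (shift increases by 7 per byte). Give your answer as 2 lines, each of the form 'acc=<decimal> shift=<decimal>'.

byte 0=0xDE: payload=0x5E=94, contrib = 94<<0 = 94; acc -> 94, shift -> 7
byte 1=0x08: payload=0x08=8, contrib = 8<<7 = 1024; acc -> 1118, shift -> 14

Answer: acc=94 shift=7
acc=1118 shift=14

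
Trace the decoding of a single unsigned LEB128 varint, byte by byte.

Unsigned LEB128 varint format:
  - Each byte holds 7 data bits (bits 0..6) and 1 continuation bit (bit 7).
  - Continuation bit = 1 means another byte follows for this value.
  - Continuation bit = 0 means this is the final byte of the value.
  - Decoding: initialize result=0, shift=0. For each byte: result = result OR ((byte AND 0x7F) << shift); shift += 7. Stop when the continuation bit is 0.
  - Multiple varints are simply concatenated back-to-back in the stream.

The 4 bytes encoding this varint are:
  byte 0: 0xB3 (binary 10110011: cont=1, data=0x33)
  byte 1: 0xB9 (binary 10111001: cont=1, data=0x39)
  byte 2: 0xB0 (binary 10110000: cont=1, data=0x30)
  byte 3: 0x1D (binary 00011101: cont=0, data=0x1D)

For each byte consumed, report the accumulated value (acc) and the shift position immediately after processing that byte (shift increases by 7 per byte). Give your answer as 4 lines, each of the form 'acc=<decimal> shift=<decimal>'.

Answer: acc=51 shift=7
acc=7347 shift=14
acc=793779 shift=21
acc=61611187 shift=28

Derivation:
byte 0=0xB3: payload=0x33=51, contrib = 51<<0 = 51; acc -> 51, shift -> 7
byte 1=0xB9: payload=0x39=57, contrib = 57<<7 = 7296; acc -> 7347, shift -> 14
byte 2=0xB0: payload=0x30=48, contrib = 48<<14 = 786432; acc -> 793779, shift -> 21
byte 3=0x1D: payload=0x1D=29, contrib = 29<<21 = 60817408; acc -> 61611187, shift -> 28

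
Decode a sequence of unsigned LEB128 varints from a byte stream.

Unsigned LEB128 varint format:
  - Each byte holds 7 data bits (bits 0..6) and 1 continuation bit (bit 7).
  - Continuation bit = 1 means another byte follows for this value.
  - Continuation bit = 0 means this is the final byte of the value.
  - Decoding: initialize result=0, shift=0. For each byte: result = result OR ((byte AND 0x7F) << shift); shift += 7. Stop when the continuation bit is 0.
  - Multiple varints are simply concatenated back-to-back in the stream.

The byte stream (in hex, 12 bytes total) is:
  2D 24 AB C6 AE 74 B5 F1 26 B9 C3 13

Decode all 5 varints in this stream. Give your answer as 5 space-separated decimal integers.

Answer: 45 36 244032299 637109 319929

Derivation:
  byte[0]=0x2D cont=0 payload=0x2D=45: acc |= 45<<0 -> acc=45 shift=7 [end]
Varint 1: bytes[0:1] = 2D -> value 45 (1 byte(s))
  byte[1]=0x24 cont=0 payload=0x24=36: acc |= 36<<0 -> acc=36 shift=7 [end]
Varint 2: bytes[1:2] = 24 -> value 36 (1 byte(s))
  byte[2]=0xAB cont=1 payload=0x2B=43: acc |= 43<<0 -> acc=43 shift=7
  byte[3]=0xC6 cont=1 payload=0x46=70: acc |= 70<<7 -> acc=9003 shift=14
  byte[4]=0xAE cont=1 payload=0x2E=46: acc |= 46<<14 -> acc=762667 shift=21
  byte[5]=0x74 cont=0 payload=0x74=116: acc |= 116<<21 -> acc=244032299 shift=28 [end]
Varint 3: bytes[2:6] = AB C6 AE 74 -> value 244032299 (4 byte(s))
  byte[6]=0xB5 cont=1 payload=0x35=53: acc |= 53<<0 -> acc=53 shift=7
  byte[7]=0xF1 cont=1 payload=0x71=113: acc |= 113<<7 -> acc=14517 shift=14
  byte[8]=0x26 cont=0 payload=0x26=38: acc |= 38<<14 -> acc=637109 shift=21 [end]
Varint 4: bytes[6:9] = B5 F1 26 -> value 637109 (3 byte(s))
  byte[9]=0xB9 cont=1 payload=0x39=57: acc |= 57<<0 -> acc=57 shift=7
  byte[10]=0xC3 cont=1 payload=0x43=67: acc |= 67<<7 -> acc=8633 shift=14
  byte[11]=0x13 cont=0 payload=0x13=19: acc |= 19<<14 -> acc=319929 shift=21 [end]
Varint 5: bytes[9:12] = B9 C3 13 -> value 319929 (3 byte(s))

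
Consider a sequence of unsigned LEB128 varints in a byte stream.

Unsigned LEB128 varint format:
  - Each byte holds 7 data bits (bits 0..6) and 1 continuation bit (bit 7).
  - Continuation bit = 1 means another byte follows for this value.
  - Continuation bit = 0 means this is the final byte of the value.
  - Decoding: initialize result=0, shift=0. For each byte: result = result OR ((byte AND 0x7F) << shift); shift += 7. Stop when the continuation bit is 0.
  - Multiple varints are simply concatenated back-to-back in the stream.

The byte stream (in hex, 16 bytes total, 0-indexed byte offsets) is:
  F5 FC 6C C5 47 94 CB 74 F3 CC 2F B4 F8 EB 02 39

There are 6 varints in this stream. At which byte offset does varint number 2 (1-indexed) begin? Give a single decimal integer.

  byte[0]=0xF5 cont=1 payload=0x75=117: acc |= 117<<0 -> acc=117 shift=7
  byte[1]=0xFC cont=1 payload=0x7C=124: acc |= 124<<7 -> acc=15989 shift=14
  byte[2]=0x6C cont=0 payload=0x6C=108: acc |= 108<<14 -> acc=1785461 shift=21 [end]
Varint 1: bytes[0:3] = F5 FC 6C -> value 1785461 (3 byte(s))
  byte[3]=0xC5 cont=1 payload=0x45=69: acc |= 69<<0 -> acc=69 shift=7
  byte[4]=0x47 cont=0 payload=0x47=71: acc |= 71<<7 -> acc=9157 shift=14 [end]
Varint 2: bytes[3:5] = C5 47 -> value 9157 (2 byte(s))
  byte[5]=0x94 cont=1 payload=0x14=20: acc |= 20<<0 -> acc=20 shift=7
  byte[6]=0xCB cont=1 payload=0x4B=75: acc |= 75<<7 -> acc=9620 shift=14
  byte[7]=0x74 cont=0 payload=0x74=116: acc |= 116<<14 -> acc=1910164 shift=21 [end]
Varint 3: bytes[5:8] = 94 CB 74 -> value 1910164 (3 byte(s))
  byte[8]=0xF3 cont=1 payload=0x73=115: acc |= 115<<0 -> acc=115 shift=7
  byte[9]=0xCC cont=1 payload=0x4C=76: acc |= 76<<7 -> acc=9843 shift=14
  byte[10]=0x2F cont=0 payload=0x2F=47: acc |= 47<<14 -> acc=779891 shift=21 [end]
Varint 4: bytes[8:11] = F3 CC 2F -> value 779891 (3 byte(s))
  byte[11]=0xB4 cont=1 payload=0x34=52: acc |= 52<<0 -> acc=52 shift=7
  byte[12]=0xF8 cont=1 payload=0x78=120: acc |= 120<<7 -> acc=15412 shift=14
  byte[13]=0xEB cont=1 payload=0x6B=107: acc |= 107<<14 -> acc=1768500 shift=21
  byte[14]=0x02 cont=0 payload=0x02=2: acc |= 2<<21 -> acc=5962804 shift=28 [end]
Varint 5: bytes[11:15] = B4 F8 EB 02 -> value 5962804 (4 byte(s))
  byte[15]=0x39 cont=0 payload=0x39=57: acc |= 57<<0 -> acc=57 shift=7 [end]
Varint 6: bytes[15:16] = 39 -> value 57 (1 byte(s))

Answer: 3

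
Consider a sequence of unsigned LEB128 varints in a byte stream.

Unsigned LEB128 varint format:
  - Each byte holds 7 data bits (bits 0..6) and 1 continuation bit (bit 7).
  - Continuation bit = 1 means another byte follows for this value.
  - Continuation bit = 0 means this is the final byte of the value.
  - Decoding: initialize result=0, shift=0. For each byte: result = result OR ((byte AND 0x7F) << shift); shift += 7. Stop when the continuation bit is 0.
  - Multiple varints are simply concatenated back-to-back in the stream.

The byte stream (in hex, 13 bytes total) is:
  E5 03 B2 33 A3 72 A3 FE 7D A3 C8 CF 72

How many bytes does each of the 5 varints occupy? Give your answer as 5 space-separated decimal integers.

Answer: 2 2 2 3 4

Derivation:
  byte[0]=0xE5 cont=1 payload=0x65=101: acc |= 101<<0 -> acc=101 shift=7
  byte[1]=0x03 cont=0 payload=0x03=3: acc |= 3<<7 -> acc=485 shift=14 [end]
Varint 1: bytes[0:2] = E5 03 -> value 485 (2 byte(s))
  byte[2]=0xB2 cont=1 payload=0x32=50: acc |= 50<<0 -> acc=50 shift=7
  byte[3]=0x33 cont=0 payload=0x33=51: acc |= 51<<7 -> acc=6578 shift=14 [end]
Varint 2: bytes[2:4] = B2 33 -> value 6578 (2 byte(s))
  byte[4]=0xA3 cont=1 payload=0x23=35: acc |= 35<<0 -> acc=35 shift=7
  byte[5]=0x72 cont=0 payload=0x72=114: acc |= 114<<7 -> acc=14627 shift=14 [end]
Varint 3: bytes[4:6] = A3 72 -> value 14627 (2 byte(s))
  byte[6]=0xA3 cont=1 payload=0x23=35: acc |= 35<<0 -> acc=35 shift=7
  byte[7]=0xFE cont=1 payload=0x7E=126: acc |= 126<<7 -> acc=16163 shift=14
  byte[8]=0x7D cont=0 payload=0x7D=125: acc |= 125<<14 -> acc=2064163 shift=21 [end]
Varint 4: bytes[6:9] = A3 FE 7D -> value 2064163 (3 byte(s))
  byte[9]=0xA3 cont=1 payload=0x23=35: acc |= 35<<0 -> acc=35 shift=7
  byte[10]=0xC8 cont=1 payload=0x48=72: acc |= 72<<7 -> acc=9251 shift=14
  byte[11]=0xCF cont=1 payload=0x4F=79: acc |= 79<<14 -> acc=1303587 shift=21
  byte[12]=0x72 cont=0 payload=0x72=114: acc |= 114<<21 -> acc=240378915 shift=28 [end]
Varint 5: bytes[9:13] = A3 C8 CF 72 -> value 240378915 (4 byte(s))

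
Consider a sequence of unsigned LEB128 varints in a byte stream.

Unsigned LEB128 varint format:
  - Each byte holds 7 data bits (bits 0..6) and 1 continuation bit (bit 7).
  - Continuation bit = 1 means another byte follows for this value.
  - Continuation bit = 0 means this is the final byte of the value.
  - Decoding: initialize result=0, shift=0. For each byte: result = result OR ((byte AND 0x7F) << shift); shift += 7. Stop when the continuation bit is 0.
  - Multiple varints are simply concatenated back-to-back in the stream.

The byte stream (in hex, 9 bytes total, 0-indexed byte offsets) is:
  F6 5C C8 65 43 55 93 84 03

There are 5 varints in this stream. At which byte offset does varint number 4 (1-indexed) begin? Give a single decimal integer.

Answer: 5

Derivation:
  byte[0]=0xF6 cont=1 payload=0x76=118: acc |= 118<<0 -> acc=118 shift=7
  byte[1]=0x5C cont=0 payload=0x5C=92: acc |= 92<<7 -> acc=11894 shift=14 [end]
Varint 1: bytes[0:2] = F6 5C -> value 11894 (2 byte(s))
  byte[2]=0xC8 cont=1 payload=0x48=72: acc |= 72<<0 -> acc=72 shift=7
  byte[3]=0x65 cont=0 payload=0x65=101: acc |= 101<<7 -> acc=13000 shift=14 [end]
Varint 2: bytes[2:4] = C8 65 -> value 13000 (2 byte(s))
  byte[4]=0x43 cont=0 payload=0x43=67: acc |= 67<<0 -> acc=67 shift=7 [end]
Varint 3: bytes[4:5] = 43 -> value 67 (1 byte(s))
  byte[5]=0x55 cont=0 payload=0x55=85: acc |= 85<<0 -> acc=85 shift=7 [end]
Varint 4: bytes[5:6] = 55 -> value 85 (1 byte(s))
  byte[6]=0x93 cont=1 payload=0x13=19: acc |= 19<<0 -> acc=19 shift=7
  byte[7]=0x84 cont=1 payload=0x04=4: acc |= 4<<7 -> acc=531 shift=14
  byte[8]=0x03 cont=0 payload=0x03=3: acc |= 3<<14 -> acc=49683 shift=21 [end]
Varint 5: bytes[6:9] = 93 84 03 -> value 49683 (3 byte(s))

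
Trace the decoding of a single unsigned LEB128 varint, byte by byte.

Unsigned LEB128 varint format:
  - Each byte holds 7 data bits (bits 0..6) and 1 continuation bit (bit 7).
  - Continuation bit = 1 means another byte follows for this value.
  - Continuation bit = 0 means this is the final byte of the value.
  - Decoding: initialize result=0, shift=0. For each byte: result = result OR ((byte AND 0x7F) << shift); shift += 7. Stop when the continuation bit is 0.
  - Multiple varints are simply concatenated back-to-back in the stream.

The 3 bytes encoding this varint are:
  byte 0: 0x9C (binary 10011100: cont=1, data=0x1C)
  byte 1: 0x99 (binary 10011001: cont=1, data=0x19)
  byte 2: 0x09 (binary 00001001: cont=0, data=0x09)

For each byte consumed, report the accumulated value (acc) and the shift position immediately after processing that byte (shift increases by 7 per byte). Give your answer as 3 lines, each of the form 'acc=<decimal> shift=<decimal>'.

Answer: acc=28 shift=7
acc=3228 shift=14
acc=150684 shift=21

Derivation:
byte 0=0x9C: payload=0x1C=28, contrib = 28<<0 = 28; acc -> 28, shift -> 7
byte 1=0x99: payload=0x19=25, contrib = 25<<7 = 3200; acc -> 3228, shift -> 14
byte 2=0x09: payload=0x09=9, contrib = 9<<14 = 147456; acc -> 150684, shift -> 21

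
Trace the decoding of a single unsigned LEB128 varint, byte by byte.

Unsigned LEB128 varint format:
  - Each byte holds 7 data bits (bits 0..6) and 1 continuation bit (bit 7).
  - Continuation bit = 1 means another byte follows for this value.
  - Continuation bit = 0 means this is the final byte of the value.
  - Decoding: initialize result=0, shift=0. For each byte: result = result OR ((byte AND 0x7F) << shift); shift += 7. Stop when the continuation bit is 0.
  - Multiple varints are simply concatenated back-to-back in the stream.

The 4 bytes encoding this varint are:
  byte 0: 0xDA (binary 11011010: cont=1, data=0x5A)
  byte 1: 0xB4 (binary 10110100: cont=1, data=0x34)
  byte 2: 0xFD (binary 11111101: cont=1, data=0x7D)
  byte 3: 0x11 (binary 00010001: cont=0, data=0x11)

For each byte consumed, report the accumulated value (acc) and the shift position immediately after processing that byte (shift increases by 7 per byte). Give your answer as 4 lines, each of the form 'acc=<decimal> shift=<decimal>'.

Answer: acc=90 shift=7
acc=6746 shift=14
acc=2054746 shift=21
acc=37706330 shift=28

Derivation:
byte 0=0xDA: payload=0x5A=90, contrib = 90<<0 = 90; acc -> 90, shift -> 7
byte 1=0xB4: payload=0x34=52, contrib = 52<<7 = 6656; acc -> 6746, shift -> 14
byte 2=0xFD: payload=0x7D=125, contrib = 125<<14 = 2048000; acc -> 2054746, shift -> 21
byte 3=0x11: payload=0x11=17, contrib = 17<<21 = 35651584; acc -> 37706330, shift -> 28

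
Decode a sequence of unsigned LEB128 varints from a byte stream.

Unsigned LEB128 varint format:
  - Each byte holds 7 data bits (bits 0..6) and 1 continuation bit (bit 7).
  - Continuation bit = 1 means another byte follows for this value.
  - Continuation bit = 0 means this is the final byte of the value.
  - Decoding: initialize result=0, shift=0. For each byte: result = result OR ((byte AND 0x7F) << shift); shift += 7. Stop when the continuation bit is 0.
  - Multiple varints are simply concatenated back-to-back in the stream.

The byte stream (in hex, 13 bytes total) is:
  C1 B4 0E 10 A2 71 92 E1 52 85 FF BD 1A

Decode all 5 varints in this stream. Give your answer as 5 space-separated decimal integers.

  byte[0]=0xC1 cont=1 payload=0x41=65: acc |= 65<<0 -> acc=65 shift=7
  byte[1]=0xB4 cont=1 payload=0x34=52: acc |= 52<<7 -> acc=6721 shift=14
  byte[2]=0x0E cont=0 payload=0x0E=14: acc |= 14<<14 -> acc=236097 shift=21 [end]
Varint 1: bytes[0:3] = C1 B4 0E -> value 236097 (3 byte(s))
  byte[3]=0x10 cont=0 payload=0x10=16: acc |= 16<<0 -> acc=16 shift=7 [end]
Varint 2: bytes[3:4] = 10 -> value 16 (1 byte(s))
  byte[4]=0xA2 cont=1 payload=0x22=34: acc |= 34<<0 -> acc=34 shift=7
  byte[5]=0x71 cont=0 payload=0x71=113: acc |= 113<<7 -> acc=14498 shift=14 [end]
Varint 3: bytes[4:6] = A2 71 -> value 14498 (2 byte(s))
  byte[6]=0x92 cont=1 payload=0x12=18: acc |= 18<<0 -> acc=18 shift=7
  byte[7]=0xE1 cont=1 payload=0x61=97: acc |= 97<<7 -> acc=12434 shift=14
  byte[8]=0x52 cont=0 payload=0x52=82: acc |= 82<<14 -> acc=1355922 shift=21 [end]
Varint 4: bytes[6:9] = 92 E1 52 -> value 1355922 (3 byte(s))
  byte[9]=0x85 cont=1 payload=0x05=5: acc |= 5<<0 -> acc=5 shift=7
  byte[10]=0xFF cont=1 payload=0x7F=127: acc |= 127<<7 -> acc=16261 shift=14
  byte[11]=0xBD cont=1 payload=0x3D=61: acc |= 61<<14 -> acc=1015685 shift=21
  byte[12]=0x1A cont=0 payload=0x1A=26: acc |= 26<<21 -> acc=55541637 shift=28 [end]
Varint 5: bytes[9:13] = 85 FF BD 1A -> value 55541637 (4 byte(s))

Answer: 236097 16 14498 1355922 55541637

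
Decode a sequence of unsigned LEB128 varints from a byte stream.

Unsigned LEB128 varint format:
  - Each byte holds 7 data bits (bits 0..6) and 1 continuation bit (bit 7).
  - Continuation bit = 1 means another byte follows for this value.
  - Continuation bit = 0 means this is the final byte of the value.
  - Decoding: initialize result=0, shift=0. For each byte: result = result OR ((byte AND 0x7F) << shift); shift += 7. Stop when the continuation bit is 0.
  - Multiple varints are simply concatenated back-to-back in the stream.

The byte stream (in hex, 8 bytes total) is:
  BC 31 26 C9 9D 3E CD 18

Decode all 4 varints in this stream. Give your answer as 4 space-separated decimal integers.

Answer: 6332 38 1019593 3149

Derivation:
  byte[0]=0xBC cont=1 payload=0x3C=60: acc |= 60<<0 -> acc=60 shift=7
  byte[1]=0x31 cont=0 payload=0x31=49: acc |= 49<<7 -> acc=6332 shift=14 [end]
Varint 1: bytes[0:2] = BC 31 -> value 6332 (2 byte(s))
  byte[2]=0x26 cont=0 payload=0x26=38: acc |= 38<<0 -> acc=38 shift=7 [end]
Varint 2: bytes[2:3] = 26 -> value 38 (1 byte(s))
  byte[3]=0xC9 cont=1 payload=0x49=73: acc |= 73<<0 -> acc=73 shift=7
  byte[4]=0x9D cont=1 payload=0x1D=29: acc |= 29<<7 -> acc=3785 shift=14
  byte[5]=0x3E cont=0 payload=0x3E=62: acc |= 62<<14 -> acc=1019593 shift=21 [end]
Varint 3: bytes[3:6] = C9 9D 3E -> value 1019593 (3 byte(s))
  byte[6]=0xCD cont=1 payload=0x4D=77: acc |= 77<<0 -> acc=77 shift=7
  byte[7]=0x18 cont=0 payload=0x18=24: acc |= 24<<7 -> acc=3149 shift=14 [end]
Varint 4: bytes[6:8] = CD 18 -> value 3149 (2 byte(s))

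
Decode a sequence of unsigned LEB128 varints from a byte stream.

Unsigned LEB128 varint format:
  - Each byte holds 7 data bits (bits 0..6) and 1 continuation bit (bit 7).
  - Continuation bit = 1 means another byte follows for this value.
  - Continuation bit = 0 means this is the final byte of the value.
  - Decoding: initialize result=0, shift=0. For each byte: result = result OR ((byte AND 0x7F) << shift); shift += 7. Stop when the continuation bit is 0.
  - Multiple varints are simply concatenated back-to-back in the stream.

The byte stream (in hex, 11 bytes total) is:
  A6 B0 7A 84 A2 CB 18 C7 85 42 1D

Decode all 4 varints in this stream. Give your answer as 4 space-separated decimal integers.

Answer: 2005030 51564804 1082055 29

Derivation:
  byte[0]=0xA6 cont=1 payload=0x26=38: acc |= 38<<0 -> acc=38 shift=7
  byte[1]=0xB0 cont=1 payload=0x30=48: acc |= 48<<7 -> acc=6182 shift=14
  byte[2]=0x7A cont=0 payload=0x7A=122: acc |= 122<<14 -> acc=2005030 shift=21 [end]
Varint 1: bytes[0:3] = A6 B0 7A -> value 2005030 (3 byte(s))
  byte[3]=0x84 cont=1 payload=0x04=4: acc |= 4<<0 -> acc=4 shift=7
  byte[4]=0xA2 cont=1 payload=0x22=34: acc |= 34<<7 -> acc=4356 shift=14
  byte[5]=0xCB cont=1 payload=0x4B=75: acc |= 75<<14 -> acc=1233156 shift=21
  byte[6]=0x18 cont=0 payload=0x18=24: acc |= 24<<21 -> acc=51564804 shift=28 [end]
Varint 2: bytes[3:7] = 84 A2 CB 18 -> value 51564804 (4 byte(s))
  byte[7]=0xC7 cont=1 payload=0x47=71: acc |= 71<<0 -> acc=71 shift=7
  byte[8]=0x85 cont=1 payload=0x05=5: acc |= 5<<7 -> acc=711 shift=14
  byte[9]=0x42 cont=0 payload=0x42=66: acc |= 66<<14 -> acc=1082055 shift=21 [end]
Varint 3: bytes[7:10] = C7 85 42 -> value 1082055 (3 byte(s))
  byte[10]=0x1D cont=0 payload=0x1D=29: acc |= 29<<0 -> acc=29 shift=7 [end]
Varint 4: bytes[10:11] = 1D -> value 29 (1 byte(s))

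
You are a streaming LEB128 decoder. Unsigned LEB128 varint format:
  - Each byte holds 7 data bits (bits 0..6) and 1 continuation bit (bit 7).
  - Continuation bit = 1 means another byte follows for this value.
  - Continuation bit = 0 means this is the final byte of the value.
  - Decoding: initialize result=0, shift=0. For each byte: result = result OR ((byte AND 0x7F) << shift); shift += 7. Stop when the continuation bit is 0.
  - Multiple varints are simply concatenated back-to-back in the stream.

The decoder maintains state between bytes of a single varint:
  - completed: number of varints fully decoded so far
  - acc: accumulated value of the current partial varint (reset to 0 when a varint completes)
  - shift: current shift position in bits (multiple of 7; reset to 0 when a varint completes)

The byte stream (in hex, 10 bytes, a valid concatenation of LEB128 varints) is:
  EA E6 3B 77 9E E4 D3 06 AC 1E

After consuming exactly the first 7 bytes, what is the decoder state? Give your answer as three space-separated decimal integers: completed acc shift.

Answer: 2 1372702 21

Derivation:
byte[0]=0xEA cont=1 payload=0x6A: acc |= 106<<0 -> completed=0 acc=106 shift=7
byte[1]=0xE6 cont=1 payload=0x66: acc |= 102<<7 -> completed=0 acc=13162 shift=14
byte[2]=0x3B cont=0 payload=0x3B: varint #1 complete (value=979818); reset -> completed=1 acc=0 shift=0
byte[3]=0x77 cont=0 payload=0x77: varint #2 complete (value=119); reset -> completed=2 acc=0 shift=0
byte[4]=0x9E cont=1 payload=0x1E: acc |= 30<<0 -> completed=2 acc=30 shift=7
byte[5]=0xE4 cont=1 payload=0x64: acc |= 100<<7 -> completed=2 acc=12830 shift=14
byte[6]=0xD3 cont=1 payload=0x53: acc |= 83<<14 -> completed=2 acc=1372702 shift=21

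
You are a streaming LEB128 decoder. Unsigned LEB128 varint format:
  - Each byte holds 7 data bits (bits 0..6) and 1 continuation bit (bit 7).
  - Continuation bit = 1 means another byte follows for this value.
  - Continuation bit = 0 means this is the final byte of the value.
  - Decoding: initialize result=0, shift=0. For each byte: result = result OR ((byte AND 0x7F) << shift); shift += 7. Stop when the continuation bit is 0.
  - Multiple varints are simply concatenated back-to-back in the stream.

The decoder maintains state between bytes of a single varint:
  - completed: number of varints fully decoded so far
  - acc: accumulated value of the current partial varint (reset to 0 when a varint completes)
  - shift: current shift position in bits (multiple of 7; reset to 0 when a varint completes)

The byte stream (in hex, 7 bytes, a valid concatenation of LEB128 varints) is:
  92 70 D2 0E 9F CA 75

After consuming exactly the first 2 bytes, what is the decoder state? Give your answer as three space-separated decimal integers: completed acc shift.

Answer: 1 0 0

Derivation:
byte[0]=0x92 cont=1 payload=0x12: acc |= 18<<0 -> completed=0 acc=18 shift=7
byte[1]=0x70 cont=0 payload=0x70: varint #1 complete (value=14354); reset -> completed=1 acc=0 shift=0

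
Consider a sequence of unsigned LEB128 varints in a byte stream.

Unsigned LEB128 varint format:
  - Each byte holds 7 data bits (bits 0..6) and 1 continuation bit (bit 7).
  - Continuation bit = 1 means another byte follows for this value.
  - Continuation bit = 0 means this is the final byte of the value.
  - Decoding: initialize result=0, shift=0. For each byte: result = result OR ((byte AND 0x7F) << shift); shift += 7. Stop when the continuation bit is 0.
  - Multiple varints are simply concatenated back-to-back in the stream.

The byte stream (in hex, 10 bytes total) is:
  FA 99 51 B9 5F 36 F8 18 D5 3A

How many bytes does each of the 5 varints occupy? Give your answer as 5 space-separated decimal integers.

  byte[0]=0xFA cont=1 payload=0x7A=122: acc |= 122<<0 -> acc=122 shift=7
  byte[1]=0x99 cont=1 payload=0x19=25: acc |= 25<<7 -> acc=3322 shift=14
  byte[2]=0x51 cont=0 payload=0x51=81: acc |= 81<<14 -> acc=1330426 shift=21 [end]
Varint 1: bytes[0:3] = FA 99 51 -> value 1330426 (3 byte(s))
  byte[3]=0xB9 cont=1 payload=0x39=57: acc |= 57<<0 -> acc=57 shift=7
  byte[4]=0x5F cont=0 payload=0x5F=95: acc |= 95<<7 -> acc=12217 shift=14 [end]
Varint 2: bytes[3:5] = B9 5F -> value 12217 (2 byte(s))
  byte[5]=0x36 cont=0 payload=0x36=54: acc |= 54<<0 -> acc=54 shift=7 [end]
Varint 3: bytes[5:6] = 36 -> value 54 (1 byte(s))
  byte[6]=0xF8 cont=1 payload=0x78=120: acc |= 120<<0 -> acc=120 shift=7
  byte[7]=0x18 cont=0 payload=0x18=24: acc |= 24<<7 -> acc=3192 shift=14 [end]
Varint 4: bytes[6:8] = F8 18 -> value 3192 (2 byte(s))
  byte[8]=0xD5 cont=1 payload=0x55=85: acc |= 85<<0 -> acc=85 shift=7
  byte[9]=0x3A cont=0 payload=0x3A=58: acc |= 58<<7 -> acc=7509 shift=14 [end]
Varint 5: bytes[8:10] = D5 3A -> value 7509 (2 byte(s))

Answer: 3 2 1 2 2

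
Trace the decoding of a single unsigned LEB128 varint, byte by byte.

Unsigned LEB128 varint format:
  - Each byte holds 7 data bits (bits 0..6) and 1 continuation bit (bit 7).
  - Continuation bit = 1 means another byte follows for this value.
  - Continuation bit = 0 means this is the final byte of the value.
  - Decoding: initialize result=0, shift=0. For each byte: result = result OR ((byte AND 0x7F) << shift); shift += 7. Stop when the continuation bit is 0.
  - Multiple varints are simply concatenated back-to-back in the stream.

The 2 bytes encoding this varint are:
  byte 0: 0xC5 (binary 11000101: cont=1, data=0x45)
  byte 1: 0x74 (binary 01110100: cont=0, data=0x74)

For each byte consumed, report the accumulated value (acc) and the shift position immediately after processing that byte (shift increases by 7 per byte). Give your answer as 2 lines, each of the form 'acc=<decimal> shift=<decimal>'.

Answer: acc=69 shift=7
acc=14917 shift=14

Derivation:
byte 0=0xC5: payload=0x45=69, contrib = 69<<0 = 69; acc -> 69, shift -> 7
byte 1=0x74: payload=0x74=116, contrib = 116<<7 = 14848; acc -> 14917, shift -> 14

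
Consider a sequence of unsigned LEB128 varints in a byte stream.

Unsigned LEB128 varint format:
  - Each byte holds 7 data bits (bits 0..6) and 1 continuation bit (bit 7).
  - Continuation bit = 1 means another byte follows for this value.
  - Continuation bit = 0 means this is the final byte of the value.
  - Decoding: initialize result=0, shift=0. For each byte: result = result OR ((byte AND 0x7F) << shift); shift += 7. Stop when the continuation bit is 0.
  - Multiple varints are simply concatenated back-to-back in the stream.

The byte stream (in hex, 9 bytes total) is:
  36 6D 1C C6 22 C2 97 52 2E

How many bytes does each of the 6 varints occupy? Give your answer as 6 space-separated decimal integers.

Answer: 1 1 1 2 3 1

Derivation:
  byte[0]=0x36 cont=0 payload=0x36=54: acc |= 54<<0 -> acc=54 shift=7 [end]
Varint 1: bytes[0:1] = 36 -> value 54 (1 byte(s))
  byte[1]=0x6D cont=0 payload=0x6D=109: acc |= 109<<0 -> acc=109 shift=7 [end]
Varint 2: bytes[1:2] = 6D -> value 109 (1 byte(s))
  byte[2]=0x1C cont=0 payload=0x1C=28: acc |= 28<<0 -> acc=28 shift=7 [end]
Varint 3: bytes[2:3] = 1C -> value 28 (1 byte(s))
  byte[3]=0xC6 cont=1 payload=0x46=70: acc |= 70<<0 -> acc=70 shift=7
  byte[4]=0x22 cont=0 payload=0x22=34: acc |= 34<<7 -> acc=4422 shift=14 [end]
Varint 4: bytes[3:5] = C6 22 -> value 4422 (2 byte(s))
  byte[5]=0xC2 cont=1 payload=0x42=66: acc |= 66<<0 -> acc=66 shift=7
  byte[6]=0x97 cont=1 payload=0x17=23: acc |= 23<<7 -> acc=3010 shift=14
  byte[7]=0x52 cont=0 payload=0x52=82: acc |= 82<<14 -> acc=1346498 shift=21 [end]
Varint 5: bytes[5:8] = C2 97 52 -> value 1346498 (3 byte(s))
  byte[8]=0x2E cont=0 payload=0x2E=46: acc |= 46<<0 -> acc=46 shift=7 [end]
Varint 6: bytes[8:9] = 2E -> value 46 (1 byte(s))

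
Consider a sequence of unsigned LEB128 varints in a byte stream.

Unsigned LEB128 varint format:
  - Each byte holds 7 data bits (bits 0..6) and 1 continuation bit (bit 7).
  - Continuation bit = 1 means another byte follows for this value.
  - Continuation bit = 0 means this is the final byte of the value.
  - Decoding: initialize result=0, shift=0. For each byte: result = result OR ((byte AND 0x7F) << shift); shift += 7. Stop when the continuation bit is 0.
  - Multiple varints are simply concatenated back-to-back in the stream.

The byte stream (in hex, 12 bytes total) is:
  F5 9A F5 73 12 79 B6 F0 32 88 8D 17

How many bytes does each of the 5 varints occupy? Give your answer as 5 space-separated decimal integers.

Answer: 4 1 1 3 3

Derivation:
  byte[0]=0xF5 cont=1 payload=0x75=117: acc |= 117<<0 -> acc=117 shift=7
  byte[1]=0x9A cont=1 payload=0x1A=26: acc |= 26<<7 -> acc=3445 shift=14
  byte[2]=0xF5 cont=1 payload=0x75=117: acc |= 117<<14 -> acc=1920373 shift=21
  byte[3]=0x73 cont=0 payload=0x73=115: acc |= 115<<21 -> acc=243092853 shift=28 [end]
Varint 1: bytes[0:4] = F5 9A F5 73 -> value 243092853 (4 byte(s))
  byte[4]=0x12 cont=0 payload=0x12=18: acc |= 18<<0 -> acc=18 shift=7 [end]
Varint 2: bytes[4:5] = 12 -> value 18 (1 byte(s))
  byte[5]=0x79 cont=0 payload=0x79=121: acc |= 121<<0 -> acc=121 shift=7 [end]
Varint 3: bytes[5:6] = 79 -> value 121 (1 byte(s))
  byte[6]=0xB6 cont=1 payload=0x36=54: acc |= 54<<0 -> acc=54 shift=7
  byte[7]=0xF0 cont=1 payload=0x70=112: acc |= 112<<7 -> acc=14390 shift=14
  byte[8]=0x32 cont=0 payload=0x32=50: acc |= 50<<14 -> acc=833590 shift=21 [end]
Varint 4: bytes[6:9] = B6 F0 32 -> value 833590 (3 byte(s))
  byte[9]=0x88 cont=1 payload=0x08=8: acc |= 8<<0 -> acc=8 shift=7
  byte[10]=0x8D cont=1 payload=0x0D=13: acc |= 13<<7 -> acc=1672 shift=14
  byte[11]=0x17 cont=0 payload=0x17=23: acc |= 23<<14 -> acc=378504 shift=21 [end]
Varint 5: bytes[9:12] = 88 8D 17 -> value 378504 (3 byte(s))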